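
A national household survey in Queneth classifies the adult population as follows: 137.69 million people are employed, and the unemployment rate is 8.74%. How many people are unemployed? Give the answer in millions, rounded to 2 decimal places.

About 13.19 million are unemployed.

Let U be the number unemployed. The labor force is E + U, and U/(E+U) = 0.0874.
So U = 0.0874 × 137.69 / (1 − 0.0874) = 12.0341 / 0.9126 ≈ 13.19 million.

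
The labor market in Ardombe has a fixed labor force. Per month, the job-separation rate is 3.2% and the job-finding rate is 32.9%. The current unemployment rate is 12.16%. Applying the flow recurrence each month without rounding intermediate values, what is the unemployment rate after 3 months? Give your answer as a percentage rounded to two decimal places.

Unemployment rate after three months ≈ 9.72%.

With a fixed labor force, u_{t+1} = u_t + s·(1−u_t) − f·u_t = u_t·(1−s−f) + s.
Here 1−s−f = 0.639 and s = 0.032.
u_1 = 0.121600 × 0.639 + 0.032 = 0.109702.
u_2 = 0.109702 × 0.639 + 0.032 = 0.102100.
u_3 = 0.102100 × 0.639 + 0.032 = 0.097242.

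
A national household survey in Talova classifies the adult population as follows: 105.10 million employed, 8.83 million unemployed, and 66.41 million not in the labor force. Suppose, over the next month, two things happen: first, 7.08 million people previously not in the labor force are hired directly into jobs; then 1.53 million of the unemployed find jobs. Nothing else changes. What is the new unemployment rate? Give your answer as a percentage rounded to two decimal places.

Initially, labor force = 105.10 + 8.83 = 113.93 million, so u = 8.83/113.93 = 7.75%.
After the first change, employed and labor force both rise by 7.08; unemployed unchanged → E = 112.18, U = 8.83, labor force = 121.01 million.
After the second change, unemployed falls and employed rises by 1.53; labor force unchanged → E = 113.71, U = 7.30, labor force = 121.01 million.
New unemployment rate = 7.30 / 121.01 = 6.03%.

New unemployment rate ≈ 6.03%.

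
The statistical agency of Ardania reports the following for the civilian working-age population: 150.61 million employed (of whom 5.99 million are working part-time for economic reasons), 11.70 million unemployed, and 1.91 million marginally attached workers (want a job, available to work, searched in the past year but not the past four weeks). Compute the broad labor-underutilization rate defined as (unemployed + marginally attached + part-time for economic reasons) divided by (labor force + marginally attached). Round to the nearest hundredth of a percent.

Labor force = 150.61 + 11.70 = 162.31 million.
Numerator = 11.70 + 1.91 + 5.99 = 19.60 million.
Denominator = 162.31 + 1.91 = 164.22 million.
Broad rate = 19.60 / 164.22 = 11.94%.

Broad underutilization rate ≈ 11.94%.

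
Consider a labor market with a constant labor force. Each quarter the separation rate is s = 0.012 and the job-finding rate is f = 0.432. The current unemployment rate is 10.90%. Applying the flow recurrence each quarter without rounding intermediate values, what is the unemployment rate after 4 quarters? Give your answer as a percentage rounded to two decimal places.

With a fixed labor force, u_{t+1} = u_t + s·(1−u_t) − f·u_t = u_t·(1−s−f) + s.
Here 1−s−f = 0.556 and s = 0.012.
u_1 = 0.109000 × 0.556 + 0.012 = 0.072604.
u_2 = 0.072604 × 0.556 + 0.012 = 0.052368.
u_3 = 0.052368 × 0.556 + 0.012 = 0.041117.
u_4 = 0.041117 × 0.556 + 0.012 = 0.034861.

Unemployment rate after four quarters ≈ 3.49%.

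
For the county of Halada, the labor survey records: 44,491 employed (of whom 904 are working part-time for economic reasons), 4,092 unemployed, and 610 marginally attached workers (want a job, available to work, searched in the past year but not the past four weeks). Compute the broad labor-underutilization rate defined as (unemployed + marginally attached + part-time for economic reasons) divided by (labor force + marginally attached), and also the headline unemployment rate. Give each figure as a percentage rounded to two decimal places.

Labor force = 44,491 + 4,092 = 48,583.
Numerator = 4,092 + 610 + 904 = 5,606.
Denominator = 48,583 + 610 = 49,193.
Broad rate = 5,606 / 49,193 = 11.40%.
Headline unemployment rate = 4,092 / 48,583 = 8.42%.

Broad underutilization rate ≈ 11.40%; headline unemployment rate ≈ 8.42%.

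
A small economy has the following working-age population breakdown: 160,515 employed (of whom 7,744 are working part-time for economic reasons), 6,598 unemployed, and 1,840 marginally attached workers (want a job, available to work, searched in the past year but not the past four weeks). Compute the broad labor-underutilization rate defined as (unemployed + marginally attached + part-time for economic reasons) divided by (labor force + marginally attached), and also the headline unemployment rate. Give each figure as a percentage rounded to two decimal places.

Labor force = 160,515 + 6,598 = 167,113.
Numerator = 6,598 + 1,840 + 7,744 = 16,182.
Denominator = 167,113 + 1,840 = 168,953.
Broad rate = 16,182 / 168,953 = 9.58%.
Headline unemployment rate = 6,598 / 167,113 = 3.95%.

Broad underutilization rate ≈ 9.58%; headline unemployment rate ≈ 3.95%.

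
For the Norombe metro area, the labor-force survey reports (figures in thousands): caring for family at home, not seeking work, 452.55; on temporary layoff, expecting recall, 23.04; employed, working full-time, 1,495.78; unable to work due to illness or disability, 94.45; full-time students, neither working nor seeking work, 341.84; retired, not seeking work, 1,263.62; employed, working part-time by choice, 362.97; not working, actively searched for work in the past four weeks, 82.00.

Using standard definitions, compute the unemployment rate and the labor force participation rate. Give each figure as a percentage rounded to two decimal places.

Employed = 1,495.78 + 362.97 = 1,858.75 thousand.
Unemployed = 23.04 + 82.00 = 105.04 thousand (jobless and actively searching, or on temporary layoff).
Labor force = 1,858.75 + 105.04 = 1,963.79 thousand.
Not in labor force = 452.55 + 94.45 + 341.84 + 1,263.62 = 2,152.46 thousand (those not working and not actively searching are outside the labor force).
Civilian working-age population = 1,963.79 + 2,152.46 = 4,116.25 thousand.
Unemployment rate = 105.04 / 1,963.79 = 5.35%.
Labor force participation rate = 1,963.79 / 4,116.25 = 47.71%.

Unemployment rate ≈ 5.35%; labor force participation rate ≈ 47.71%.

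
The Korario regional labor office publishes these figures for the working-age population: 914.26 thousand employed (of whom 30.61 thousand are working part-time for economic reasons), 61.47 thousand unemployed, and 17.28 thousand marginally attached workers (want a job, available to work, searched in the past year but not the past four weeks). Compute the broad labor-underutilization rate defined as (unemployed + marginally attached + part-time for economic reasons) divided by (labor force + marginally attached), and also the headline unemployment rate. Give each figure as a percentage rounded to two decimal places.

Broad underutilization rate ≈ 11.01%; headline unemployment rate ≈ 6.30%.

Labor force = 914.26 + 61.47 = 975.73 thousand.
Numerator = 61.47 + 17.28 + 30.61 = 109.36 thousand.
Denominator = 975.73 + 17.28 = 993.01 thousand.
Broad rate = 109.36 / 993.01 = 11.01%.
Headline unemployment rate = 61.47 / 975.73 = 6.30%.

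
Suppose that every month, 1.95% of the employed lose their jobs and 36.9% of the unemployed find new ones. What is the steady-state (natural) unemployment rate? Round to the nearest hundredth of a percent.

At steady state the flows balance: s·E = f·U, so U/(E+U) = s/(s+f).
u* = 1.95 / (1.95 + 36.9) = 1.95 / 38.85 = 5.02%.

Steady-state unemployment rate ≈ 5.02%.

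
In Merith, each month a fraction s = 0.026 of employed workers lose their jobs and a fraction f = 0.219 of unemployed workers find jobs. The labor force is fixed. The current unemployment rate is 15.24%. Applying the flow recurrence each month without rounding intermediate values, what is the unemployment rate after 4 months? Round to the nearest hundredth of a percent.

With a fixed labor force, u_{t+1} = u_t + s·(1−u_t) − f·u_t = u_t·(1−s−f) + s.
Here 1−s−f = 0.755 and s = 0.026.
u_1 = 0.152400 × 0.755 + 0.026 = 0.141062.
u_2 = 0.141062 × 0.755 + 0.026 = 0.132502.
u_3 = 0.132502 × 0.755 + 0.026 = 0.126039.
u_4 = 0.126039 × 0.755 + 0.026 = 0.121159.

Unemployment rate after four months ≈ 12.12%.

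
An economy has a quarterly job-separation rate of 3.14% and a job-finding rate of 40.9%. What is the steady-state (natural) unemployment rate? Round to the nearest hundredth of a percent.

Steady-state unemployment rate ≈ 7.13%.

At steady state the flows balance: s·E = f·U, so U/(E+U) = s/(s+f).
u* = 3.14 / (3.14 + 40.9) = 3.14 / 44.04 = 7.13%.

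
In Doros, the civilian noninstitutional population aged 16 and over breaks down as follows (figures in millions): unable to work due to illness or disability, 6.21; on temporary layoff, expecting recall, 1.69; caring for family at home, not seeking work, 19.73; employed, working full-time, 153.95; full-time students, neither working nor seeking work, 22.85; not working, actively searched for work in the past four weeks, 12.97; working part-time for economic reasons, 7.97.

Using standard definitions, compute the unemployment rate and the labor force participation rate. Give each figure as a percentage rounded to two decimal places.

Employed = 153.95 + 7.97 = 161.92 million (anyone who worked, including part-time for economic reasons, counts as employed).
Unemployed = 1.69 + 12.97 = 14.66 million (jobless and actively searching, or on temporary layoff).
Labor force = 161.92 + 14.66 = 176.58 million.
Not in labor force = 6.21 + 19.73 + 22.85 = 48.79 million (those not working and not actively searching are outside the labor force).
Civilian working-age population = 176.58 + 48.79 = 225.37 million.
Unemployment rate = 14.66 / 176.58 = 8.30%.
Labor force participation rate = 176.58 / 225.37 = 78.35%.

Unemployment rate ≈ 8.30%; labor force participation rate ≈ 78.35%.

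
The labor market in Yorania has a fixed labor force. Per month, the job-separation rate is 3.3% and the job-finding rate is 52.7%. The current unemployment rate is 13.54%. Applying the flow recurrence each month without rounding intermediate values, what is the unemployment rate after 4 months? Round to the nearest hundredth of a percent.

With a fixed labor force, u_{t+1} = u_t + s·(1−u_t) − f·u_t = u_t·(1−s−f) + s.
Here 1−s−f = 0.440 and s = 0.033.
u_1 = 0.135400 × 0.440 + 0.033 = 0.092576.
u_2 = 0.092576 × 0.440 + 0.033 = 0.073733.
u_3 = 0.073733 × 0.440 + 0.033 = 0.065443.
u_4 = 0.065443 × 0.440 + 0.033 = 0.061795.

Unemployment rate after four months ≈ 6.18%.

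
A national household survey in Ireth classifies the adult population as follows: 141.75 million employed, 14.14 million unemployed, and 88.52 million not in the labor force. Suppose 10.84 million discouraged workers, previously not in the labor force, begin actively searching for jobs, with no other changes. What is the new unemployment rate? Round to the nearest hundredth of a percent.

New unemployment rate ≈ 14.98%.

Initially, labor force = 141.75 + 14.14 = 155.89 million, so u = 14.14/155.89 = 9.07%.
After the change, unemployed and labor force both rise by 10.84 → E = 141.75, U = 24.98, labor force = 166.73 million.
New unemployment rate = 24.98 / 166.73 = 14.98%.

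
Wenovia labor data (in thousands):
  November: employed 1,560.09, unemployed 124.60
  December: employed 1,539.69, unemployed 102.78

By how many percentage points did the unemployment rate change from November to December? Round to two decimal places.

November: labor force = 1,560.09 + 124.60 = 1,684.69; u = 124.60/1,684.69 = 7.40%.
December: labor force = 1,539.69 + 102.78 = 1,642.47; u = 102.78/1,642.47 = 6.26%.
Change = 6.26% − 7.40% = −1.14 pp.

The unemployment rate changed by −1.14 percentage points.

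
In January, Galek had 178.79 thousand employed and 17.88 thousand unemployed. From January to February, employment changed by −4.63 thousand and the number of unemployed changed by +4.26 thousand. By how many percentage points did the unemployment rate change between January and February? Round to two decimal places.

January: labor force = 178.79 + 17.88 = 196.67; u = 17.88/196.67 = 9.09%.
February: labor force = 174.16 + 22.14 = 196.30; u = 22.14/196.30 = 11.28%.
Change = 11.28% − 9.09% = +2.19 pp.

The unemployment rate changed by +2.19 percentage points.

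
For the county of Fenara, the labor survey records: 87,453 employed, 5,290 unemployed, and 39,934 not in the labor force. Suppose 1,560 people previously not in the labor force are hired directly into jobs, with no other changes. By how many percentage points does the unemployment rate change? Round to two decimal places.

Initially, labor force = 87,453 + 5,290 = 92,743, so u = 5,290/92,743 = 5.70%.
After the change, employed and labor force both rise by 1,560; unemployed unchanged → E = 89,013, U = 5,290, labor force = 94,303.
New unemployment rate = 5,290 / 94,303 = 5.61%.
Change = 5.61% − 5.70% = −0.09 percentage points.

The unemployment rate changes by −0.09 percentage points.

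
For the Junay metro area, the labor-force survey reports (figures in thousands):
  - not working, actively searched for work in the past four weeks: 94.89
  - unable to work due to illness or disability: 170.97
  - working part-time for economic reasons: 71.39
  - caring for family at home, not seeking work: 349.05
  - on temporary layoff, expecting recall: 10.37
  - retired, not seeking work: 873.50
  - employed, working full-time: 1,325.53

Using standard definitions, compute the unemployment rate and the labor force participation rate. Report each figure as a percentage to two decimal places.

Unemployment rate ≈ 7.01%; labor force participation rate ≈ 51.88%.

Employed = 71.39 + 1,325.53 = 1,396.92 thousand (anyone who worked, including part-time for economic reasons, counts as employed).
Unemployed = 94.89 + 10.37 = 105.26 thousand (jobless and actively searching, or on temporary layoff).
Labor force = 1,396.92 + 105.26 = 1,502.18 thousand.
Not in labor force = 170.97 + 349.05 + 873.50 = 1,393.52 thousand (those not working and not actively searching are outside the labor force).
Civilian working-age population = 1,502.18 + 1,393.52 = 2,895.70 thousand.
Unemployment rate = 105.26 / 1,502.18 = 7.01%.
Labor force participation rate = 1,502.18 / 2,895.70 = 51.88%.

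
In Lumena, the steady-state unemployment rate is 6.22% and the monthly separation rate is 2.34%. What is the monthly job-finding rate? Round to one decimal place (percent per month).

Job-finding rate ≈ 35.3% per month.

From u* = s/(s+f): f = s·(1−u)/u.
f = 2.34 × (1 − 0.0622) / 0.0622 = 2.1945 / 0.0622 ≈ 35.3% per month.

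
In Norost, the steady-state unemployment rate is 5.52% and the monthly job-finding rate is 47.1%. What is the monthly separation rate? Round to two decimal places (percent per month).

Separation rate ≈ 2.75% per month.

From u* = s/(s+f): s = u·f/(1−u).
s = 0.0552 × 47.1 / (1 − 0.0552) = 2.5999 / 0.9448 ≈ 2.75% per month.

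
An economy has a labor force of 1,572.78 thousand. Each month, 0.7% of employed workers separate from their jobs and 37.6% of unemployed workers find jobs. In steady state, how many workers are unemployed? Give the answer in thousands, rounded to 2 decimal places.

About 28.75 thousand are unemployed in steady state.

Steady-state unemployment rate u* = s/(s+f) = 0.7/(0.7+37.6) = 0.018277.
Unemployed = u* × labor force = 0.018277 × 1,572.78 ≈ 28.75 thousand.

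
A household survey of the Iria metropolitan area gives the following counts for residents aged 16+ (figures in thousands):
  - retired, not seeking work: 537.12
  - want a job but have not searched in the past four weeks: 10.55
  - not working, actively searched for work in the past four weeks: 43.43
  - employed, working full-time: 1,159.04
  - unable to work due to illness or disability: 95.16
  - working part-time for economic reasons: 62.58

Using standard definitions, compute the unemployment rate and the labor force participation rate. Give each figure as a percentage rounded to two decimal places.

Employed = 1,159.04 + 62.58 = 1,221.62 thousand (anyone who worked, including part-time for economic reasons, counts as employed).
Unemployed = 43.43 thousand.
Labor force = 1,221.62 + 43.43 = 1,265.05 thousand.
Not in labor force = 537.12 + 10.55 + 95.16 = 642.83 thousand (those not working and not actively searching are outside the labor force — including those who want a job but have given up searching).
Civilian working-age population = 1,265.05 + 642.83 = 1,907.88 thousand.
Unemployment rate = 43.43 / 1,265.05 = 3.43%.
Labor force participation rate = 1,265.05 / 1,907.88 = 66.31%.

Unemployment rate ≈ 3.43%; labor force participation rate ≈ 66.31%.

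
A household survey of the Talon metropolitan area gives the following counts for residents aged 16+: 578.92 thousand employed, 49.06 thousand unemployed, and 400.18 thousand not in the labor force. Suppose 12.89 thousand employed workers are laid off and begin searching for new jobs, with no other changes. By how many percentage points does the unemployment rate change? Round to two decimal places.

The unemployment rate changes by +2.05 percentage points.

Initially, labor force = 578.92 + 49.06 = 627.98 thousand, so u = 49.06/627.98 = 7.81%.
After the change, employed falls and unemployed rises by 12.89; labor force unchanged → E = 566.03, U = 61.95, labor force = 627.98 thousand.
New unemployment rate = 61.95 / 627.98 = 9.86%.
Change = 9.86% − 7.81% = +2.05 percentage points.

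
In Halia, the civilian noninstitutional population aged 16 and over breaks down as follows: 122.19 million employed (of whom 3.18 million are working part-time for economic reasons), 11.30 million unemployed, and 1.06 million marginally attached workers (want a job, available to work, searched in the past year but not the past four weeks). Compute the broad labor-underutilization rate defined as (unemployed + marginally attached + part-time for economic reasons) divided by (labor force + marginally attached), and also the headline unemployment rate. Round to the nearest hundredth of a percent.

Broad underutilization rate ≈ 11.55%; headline unemployment rate ≈ 8.47%.

Labor force = 122.19 + 11.30 = 133.49 million.
Numerator = 11.30 + 1.06 + 3.18 = 15.54 million.
Denominator = 133.49 + 1.06 = 134.55 million.
Broad rate = 15.54 / 134.55 = 11.55%.
Headline unemployment rate = 11.30 / 133.49 = 8.47%.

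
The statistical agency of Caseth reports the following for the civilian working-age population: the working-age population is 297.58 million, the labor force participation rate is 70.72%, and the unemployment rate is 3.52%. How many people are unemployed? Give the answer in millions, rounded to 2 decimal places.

Labor force = 0.7072 × 297.58 = 210.45 million.
Unemployed = 0.0352 × 210.45 ≈ 7.41 million.

About 7.41 million are unemployed.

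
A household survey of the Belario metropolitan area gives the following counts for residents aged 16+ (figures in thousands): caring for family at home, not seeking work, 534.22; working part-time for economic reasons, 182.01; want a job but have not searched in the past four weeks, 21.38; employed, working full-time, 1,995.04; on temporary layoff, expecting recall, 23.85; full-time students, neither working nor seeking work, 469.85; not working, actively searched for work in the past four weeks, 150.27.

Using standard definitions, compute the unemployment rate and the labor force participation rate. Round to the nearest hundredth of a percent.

Unemployment rate ≈ 7.41%; labor force participation rate ≈ 69.63%.

Employed = 182.01 + 1,995.04 = 2,177.05 thousand (anyone who worked, including part-time for economic reasons, counts as employed).
Unemployed = 23.85 + 150.27 = 174.12 thousand (jobless and actively searching, or on temporary layoff).
Labor force = 2,177.05 + 174.12 = 2,351.17 thousand.
Not in labor force = 534.22 + 21.38 + 469.85 = 1,025.45 thousand (those not working and not actively searching are outside the labor force — including those who want a job but have given up searching).
Civilian working-age population = 2,351.17 + 1,025.45 = 3,376.62 thousand.
Unemployment rate = 174.12 / 2,351.17 = 7.41%.
Labor force participation rate = 2,351.17 / 3,376.62 = 69.63%.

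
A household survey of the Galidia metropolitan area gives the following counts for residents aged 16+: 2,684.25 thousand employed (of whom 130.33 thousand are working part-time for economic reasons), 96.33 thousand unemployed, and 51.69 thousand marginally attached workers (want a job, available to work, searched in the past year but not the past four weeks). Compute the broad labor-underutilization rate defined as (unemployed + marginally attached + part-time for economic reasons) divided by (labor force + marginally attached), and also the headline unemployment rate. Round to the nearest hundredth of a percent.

Labor force = 2,684.25 + 96.33 = 2,780.58 thousand.
Numerator = 96.33 + 51.69 + 130.33 = 278.35 thousand.
Denominator = 2,780.58 + 51.69 = 2,832.27 thousand.
Broad rate = 278.35 / 2,832.27 = 9.83%.
Headline unemployment rate = 96.33 / 2,780.58 = 3.46%.

Broad underutilization rate ≈ 9.83%; headline unemployment rate ≈ 3.46%.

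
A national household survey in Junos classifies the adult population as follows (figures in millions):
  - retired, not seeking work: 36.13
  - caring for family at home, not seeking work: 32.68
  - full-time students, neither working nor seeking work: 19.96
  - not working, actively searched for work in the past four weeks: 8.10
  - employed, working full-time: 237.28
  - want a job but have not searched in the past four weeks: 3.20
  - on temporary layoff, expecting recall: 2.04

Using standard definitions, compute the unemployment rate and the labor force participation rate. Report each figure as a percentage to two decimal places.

Employed = 237.28 million.
Unemployed = 8.10 + 2.04 = 10.14 million (jobless and actively searching, or on temporary layoff).
Labor force = 237.28 + 10.14 = 247.42 million.
Not in labor force = 36.13 + 32.68 + 19.96 + 3.20 = 91.97 million (those not working and not actively searching are outside the labor force — including those who want a job but have given up searching).
Civilian working-age population = 247.42 + 91.97 = 339.39 million.
Unemployment rate = 10.14 / 247.42 = 4.10%.
Labor force participation rate = 247.42 / 339.39 = 72.90%.

Unemployment rate ≈ 4.10%; labor force participation rate ≈ 72.90%.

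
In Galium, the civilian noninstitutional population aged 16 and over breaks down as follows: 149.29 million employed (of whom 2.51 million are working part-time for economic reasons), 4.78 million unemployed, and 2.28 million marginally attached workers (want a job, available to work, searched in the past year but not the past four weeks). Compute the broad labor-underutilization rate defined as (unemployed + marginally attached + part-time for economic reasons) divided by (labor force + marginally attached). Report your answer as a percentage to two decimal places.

Labor force = 149.29 + 4.78 = 154.07 million.
Numerator = 4.78 + 2.28 + 2.51 = 9.57 million.
Denominator = 154.07 + 2.28 = 156.35 million.
Broad rate = 9.57 / 156.35 = 6.12%.

Broad underutilization rate ≈ 6.12%.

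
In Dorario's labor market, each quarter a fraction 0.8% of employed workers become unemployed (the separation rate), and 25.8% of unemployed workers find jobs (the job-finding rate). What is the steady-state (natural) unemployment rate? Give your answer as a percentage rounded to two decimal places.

Steady-state unemployment rate ≈ 3.01%.

At steady state the flows balance: s·E = f·U, so U/(E+U) = s/(s+f).
u* = 0.8 / (0.8 + 25.8) = 0.8 / 26.60 = 3.01%.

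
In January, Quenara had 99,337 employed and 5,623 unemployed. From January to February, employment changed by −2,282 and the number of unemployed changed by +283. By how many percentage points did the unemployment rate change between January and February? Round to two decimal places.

January: labor force = 99,337 + 5,623 = 104,960; u = 5,623/104,960 = 5.36%.
February: labor force = 97,055 + 5,906 = 102,961; u = 5,906/102,961 = 5.74%.
Change = 5.74% − 5.36% = +0.38 pp.

The unemployment rate changed by +0.38 percentage points.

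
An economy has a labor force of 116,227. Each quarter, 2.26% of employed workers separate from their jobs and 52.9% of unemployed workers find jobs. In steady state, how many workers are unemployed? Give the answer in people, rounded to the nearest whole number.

About 4,762 are unemployed in steady state.

Steady-state unemployment rate u* = s/(s+f) = 2.26/(2.26+52.9) = 0.040972.
Unemployed = u* × labor force = 0.040972 × 116,227 ≈ 4,762.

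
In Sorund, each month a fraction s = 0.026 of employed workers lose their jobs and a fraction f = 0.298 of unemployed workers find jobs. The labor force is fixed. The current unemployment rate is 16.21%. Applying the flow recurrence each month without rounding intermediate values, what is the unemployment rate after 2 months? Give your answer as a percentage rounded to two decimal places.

With a fixed labor force, u_{t+1} = u_t + s·(1−u_t) − f·u_t = u_t·(1−s−f) + s.
Here 1−s−f = 0.676 and s = 0.026.
u_1 = 0.162100 × 0.676 + 0.026 = 0.135580.
u_2 = 0.135580 × 0.676 + 0.026 = 0.117652.

Unemployment rate after two months ≈ 11.77%.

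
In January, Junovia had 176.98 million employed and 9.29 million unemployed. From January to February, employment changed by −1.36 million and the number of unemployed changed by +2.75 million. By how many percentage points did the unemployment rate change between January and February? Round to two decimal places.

January: labor force = 176.98 + 9.29 = 186.27; u = 9.29/186.27 = 4.99%.
February: labor force = 175.62 + 12.04 = 187.66; u = 12.04/187.66 = 6.42%.
Change = 6.42% − 4.99% = +1.43 pp.

The unemployment rate changed by +1.43 percentage points.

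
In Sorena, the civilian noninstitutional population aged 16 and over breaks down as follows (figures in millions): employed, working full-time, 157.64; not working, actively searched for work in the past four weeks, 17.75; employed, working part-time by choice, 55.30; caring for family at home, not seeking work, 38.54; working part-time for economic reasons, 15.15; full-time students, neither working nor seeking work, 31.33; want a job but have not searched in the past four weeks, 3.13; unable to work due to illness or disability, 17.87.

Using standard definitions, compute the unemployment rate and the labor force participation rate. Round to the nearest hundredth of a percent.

Employed = 157.64 + 55.30 + 15.15 = 228.09 million (anyone who worked, including part-time for economic reasons, counts as employed).
Unemployed = 17.75 million.
Labor force = 228.09 + 17.75 = 245.84 million.
Not in labor force = 38.54 + 31.33 + 3.13 + 17.87 = 90.87 million (those not working and not actively searching are outside the labor force — including those who want a job but have given up searching).
Civilian working-age population = 245.84 + 90.87 = 336.71 million.
Unemployment rate = 17.75 / 245.84 = 7.22%.
Labor force participation rate = 245.84 / 336.71 = 73.01%.

Unemployment rate ≈ 7.22%; labor force participation rate ≈ 73.01%.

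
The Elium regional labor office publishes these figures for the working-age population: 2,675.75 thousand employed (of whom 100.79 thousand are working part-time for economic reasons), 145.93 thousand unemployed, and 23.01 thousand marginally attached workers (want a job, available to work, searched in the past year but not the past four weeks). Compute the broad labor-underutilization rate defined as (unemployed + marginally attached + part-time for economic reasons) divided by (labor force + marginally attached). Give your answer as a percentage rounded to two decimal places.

Broad underutilization rate ≈ 9.48%.

Labor force = 2,675.75 + 145.93 = 2,821.68 thousand.
Numerator = 145.93 + 23.01 + 100.79 = 269.73 thousand.
Denominator = 2,821.68 + 23.01 = 2,844.69 thousand.
Broad rate = 269.73 / 2,844.69 = 9.48%.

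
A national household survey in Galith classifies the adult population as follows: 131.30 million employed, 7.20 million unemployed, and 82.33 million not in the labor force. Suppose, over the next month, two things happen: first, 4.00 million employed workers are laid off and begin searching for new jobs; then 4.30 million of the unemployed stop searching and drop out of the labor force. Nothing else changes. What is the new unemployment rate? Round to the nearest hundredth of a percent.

New unemployment rate ≈ 5.14%.

Initially, labor force = 131.30 + 7.20 = 138.50 million, so u = 7.20/138.50 = 5.20%.
After the first change, employed falls and unemployed rises by 4.00; labor force unchanged → E = 127.30, U = 11.20, labor force = 138.50 million.
After the second change, unemployed and labor force both fall by 4.30 → E = 127.30, U = 6.90, labor force = 134.20 million.
New unemployment rate = 6.90 / 134.20 = 5.14%.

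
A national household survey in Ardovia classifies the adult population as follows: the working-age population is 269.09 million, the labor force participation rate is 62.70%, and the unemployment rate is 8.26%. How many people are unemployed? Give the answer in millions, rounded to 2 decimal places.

About 13.94 million are unemployed.

Labor force = 0.6270 × 269.09 = 168.72 million.
Unemployed = 0.0826 × 168.72 ≈ 13.94 million.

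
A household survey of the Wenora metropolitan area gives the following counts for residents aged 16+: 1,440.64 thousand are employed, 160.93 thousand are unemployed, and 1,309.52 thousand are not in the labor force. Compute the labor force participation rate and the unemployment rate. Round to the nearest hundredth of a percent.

Labor force participation rate ≈ 55.02%; unemployment rate ≈ 10.05%.

Labor force = employed + unemployed = 1,440.64 + 160.93 = 1,601.57 thousand.
Working-age population = 1,601.57 + 1,309.52 = 2,911.09 thousand.
Unemployment rate = 160.93 / 1,601.57 = 10.05%.
Labor force participation rate = 1,601.57 / 2,911.09 = 55.02%.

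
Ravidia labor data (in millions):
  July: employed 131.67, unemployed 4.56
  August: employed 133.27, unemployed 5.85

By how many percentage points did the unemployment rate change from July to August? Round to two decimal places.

July: labor force = 131.67 + 4.56 = 136.23; u = 4.56/136.23 = 3.35%.
August: labor force = 133.27 + 5.85 = 139.12; u = 5.85/139.12 = 4.21%.
Change = 4.21% − 3.35% = +0.86 pp.

The unemployment rate changed by +0.86 percentage points.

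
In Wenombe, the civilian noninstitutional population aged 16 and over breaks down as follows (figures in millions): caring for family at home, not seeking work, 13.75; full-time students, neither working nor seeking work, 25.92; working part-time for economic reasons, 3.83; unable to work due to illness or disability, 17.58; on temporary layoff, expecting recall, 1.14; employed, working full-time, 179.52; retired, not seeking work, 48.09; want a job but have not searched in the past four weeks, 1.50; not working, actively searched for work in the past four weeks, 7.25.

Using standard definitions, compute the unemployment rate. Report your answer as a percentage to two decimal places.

Unemployment rate ≈ 4.38%.

Employed = 3.83 + 179.52 = 183.35 million (anyone who worked, including part-time for economic reasons, counts as employed).
Unemployed = 1.14 + 7.25 = 8.39 million (jobless and actively searching, or on temporary layoff).
Labor force = 183.35 + 8.39 = 191.74 million.
Unemployment rate = 8.39 / 191.74 = 4.38%.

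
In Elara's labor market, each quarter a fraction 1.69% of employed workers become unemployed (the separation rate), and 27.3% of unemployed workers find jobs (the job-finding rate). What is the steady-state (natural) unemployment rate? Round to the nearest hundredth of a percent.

At steady state the flows balance: s·E = f·U, so U/(E+U) = s/(s+f).
u* = 1.69 / (1.69 + 27.3) = 1.69 / 28.99 = 5.83%.

Steady-state unemployment rate ≈ 5.83%.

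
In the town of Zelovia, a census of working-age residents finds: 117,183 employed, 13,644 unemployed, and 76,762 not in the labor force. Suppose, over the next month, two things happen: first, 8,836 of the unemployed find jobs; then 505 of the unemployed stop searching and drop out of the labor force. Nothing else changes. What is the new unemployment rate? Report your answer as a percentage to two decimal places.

New unemployment rate ≈ 3.30%.

Initially, labor force = 117,183 + 13,644 = 130,827, so u = 13,644/130,827 = 10.43%.
After the first change, unemployed falls and employed rises by 8,836; labor force unchanged → E = 126,019, U = 4,808, labor force = 130,827.
After the second change, unemployed and labor force both fall by 505 → E = 126,019, U = 4,303, labor force = 130,322.
New unemployment rate = 4,303 / 130,322 = 3.30%.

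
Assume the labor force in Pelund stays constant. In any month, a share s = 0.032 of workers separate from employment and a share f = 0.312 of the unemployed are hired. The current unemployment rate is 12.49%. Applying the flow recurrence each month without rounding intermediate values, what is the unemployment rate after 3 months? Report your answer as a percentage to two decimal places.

Unemployment rate after three months ≈ 10.20%.

With a fixed labor force, u_{t+1} = u_t + s·(1−u_t) − f·u_t = u_t·(1−s−f) + s.
Here 1−s−f = 0.656 and s = 0.032.
u_1 = 0.124900 × 0.656 + 0.032 = 0.113934.
u_2 = 0.113934 × 0.656 + 0.032 = 0.106741.
u_3 = 0.106741 × 0.656 + 0.032 = 0.102022.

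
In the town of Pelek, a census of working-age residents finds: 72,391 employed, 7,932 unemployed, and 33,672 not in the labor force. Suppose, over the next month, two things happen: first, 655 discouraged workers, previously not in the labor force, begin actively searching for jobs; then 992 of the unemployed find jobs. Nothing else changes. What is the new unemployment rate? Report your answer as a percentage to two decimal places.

Initially, labor force = 72,391 + 7,932 = 80,323, so u = 7,932/80,323 = 9.88%.
After the first change, unemployed and labor force both rise by 655 → E = 72,391, U = 8,587, labor force = 80,978.
After the second change, unemployed falls and employed rises by 992; labor force unchanged → E = 73,383, U = 7,595, labor force = 80,978.
New unemployment rate = 7,595 / 80,978 = 9.38%.

New unemployment rate ≈ 9.38%.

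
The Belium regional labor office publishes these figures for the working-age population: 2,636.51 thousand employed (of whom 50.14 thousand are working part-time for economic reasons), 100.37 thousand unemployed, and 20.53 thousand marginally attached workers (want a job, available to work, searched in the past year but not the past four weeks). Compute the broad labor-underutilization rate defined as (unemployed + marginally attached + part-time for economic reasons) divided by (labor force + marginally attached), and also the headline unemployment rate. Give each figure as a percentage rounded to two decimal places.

Broad underutilization rate ≈ 6.20%; headline unemployment rate ≈ 3.67%.

Labor force = 2,636.51 + 100.37 = 2,736.88 thousand.
Numerator = 100.37 + 20.53 + 50.14 = 171.04 thousand.
Denominator = 2,736.88 + 20.53 = 2,757.41 thousand.
Broad rate = 171.04 / 2,757.41 = 6.20%.
Headline unemployment rate = 100.37 / 2,736.88 = 3.67%.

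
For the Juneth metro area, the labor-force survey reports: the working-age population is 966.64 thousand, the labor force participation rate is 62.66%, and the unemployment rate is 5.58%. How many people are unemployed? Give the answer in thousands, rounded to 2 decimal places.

Labor force = 0.6266 × 966.64 = 605.70 thousand.
Unemployed = 0.0558 × 605.70 ≈ 33.80 thousand.

About 33.80 thousand are unemployed.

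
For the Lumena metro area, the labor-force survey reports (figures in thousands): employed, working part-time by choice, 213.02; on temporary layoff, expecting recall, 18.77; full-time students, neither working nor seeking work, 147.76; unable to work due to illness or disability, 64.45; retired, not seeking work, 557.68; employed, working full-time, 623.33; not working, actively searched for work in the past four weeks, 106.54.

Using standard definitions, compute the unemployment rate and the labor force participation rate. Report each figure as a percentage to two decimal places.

Unemployment rate ≈ 13.03%; labor force participation rate ≈ 55.54%.

Employed = 213.02 + 623.33 = 836.35 thousand.
Unemployed = 18.77 + 106.54 = 125.31 thousand (jobless and actively searching, or on temporary layoff).
Labor force = 836.35 + 125.31 = 961.66 thousand.
Not in labor force = 147.76 + 64.45 + 557.68 = 769.89 thousand (those not working and not actively searching are outside the labor force).
Civilian working-age population = 961.66 + 769.89 = 1,731.55 thousand.
Unemployment rate = 125.31 / 961.66 = 13.03%.
Labor force participation rate = 961.66 / 1,731.55 = 55.54%.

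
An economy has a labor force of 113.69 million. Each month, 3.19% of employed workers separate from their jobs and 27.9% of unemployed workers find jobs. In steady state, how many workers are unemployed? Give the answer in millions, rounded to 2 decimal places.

About 11.67 million are unemployed in steady state.

Steady-state unemployment rate u* = s/(s+f) = 3.19/(3.19+27.9) = 0.102605.
Unemployed = u* × labor force = 0.102605 × 113.69 ≈ 11.67 million.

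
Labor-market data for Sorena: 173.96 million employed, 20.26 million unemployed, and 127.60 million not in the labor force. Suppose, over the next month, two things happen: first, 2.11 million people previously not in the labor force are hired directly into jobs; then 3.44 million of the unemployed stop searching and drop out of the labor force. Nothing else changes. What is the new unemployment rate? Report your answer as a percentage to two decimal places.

Initially, labor force = 173.96 + 20.26 = 194.22 million, so u = 20.26/194.22 = 10.43%.
After the first change, employed and labor force both rise by 2.11; unemployed unchanged → E = 176.07, U = 20.26, labor force = 196.33 million.
After the second change, unemployed and labor force both fall by 3.44 → E = 176.07, U = 16.82, labor force = 192.89 million.
New unemployment rate = 16.82 / 192.89 = 8.72%.

New unemployment rate ≈ 8.72%.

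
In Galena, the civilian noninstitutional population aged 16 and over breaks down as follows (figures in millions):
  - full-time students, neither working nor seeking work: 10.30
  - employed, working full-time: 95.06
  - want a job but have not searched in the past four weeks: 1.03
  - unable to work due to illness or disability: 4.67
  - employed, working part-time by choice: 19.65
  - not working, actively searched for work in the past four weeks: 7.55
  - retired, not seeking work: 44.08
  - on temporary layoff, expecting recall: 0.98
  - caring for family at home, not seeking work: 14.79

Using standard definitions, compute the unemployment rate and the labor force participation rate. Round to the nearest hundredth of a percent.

Unemployment rate ≈ 6.92%; labor force participation rate ≈ 62.21%.

Employed = 95.06 + 19.65 = 114.71 million.
Unemployed = 7.55 + 0.98 = 8.53 million (jobless and actively searching, or on temporary layoff).
Labor force = 114.71 + 8.53 = 123.24 million.
Not in labor force = 10.30 + 1.03 + 4.67 + 44.08 + 14.79 = 74.87 million (those not working and not actively searching are outside the labor force — including those who want a job but have given up searching).
Civilian working-age population = 123.24 + 74.87 = 198.11 million.
Unemployment rate = 8.53 / 123.24 = 6.92%.
Labor force participation rate = 123.24 / 198.11 = 62.21%.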